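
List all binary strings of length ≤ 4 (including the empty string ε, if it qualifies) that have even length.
Checking every binary string of length 0 to 4:
  Length 0: accepted: ε | rejected: (none)
  Length 1: accepted: (none) | rejected: 0, 1
  Length 2: accepted: 00, 01, 10, 11 | rejected: (none)
  Length 3: accepted: (none) | rejected: 000, 001, 010, 011, 100, 101, 110, 111
  Length 4: accepted: 0000, 0001, 0010, 0011, 0100, 0101, 0110, 0111, 1000, 1001, 1010, 1011, 1100, 1101, 1110, 1111 | rejected: (none)
Total: 21 string(s).

Final answer: ε, 00, 01, 10, 11, 0000, 0001, 0010, 0011, 0100, 0101, 0110, 0111, 1000, 1001, 1010, 1011, 1100, 1101, 1110, 1111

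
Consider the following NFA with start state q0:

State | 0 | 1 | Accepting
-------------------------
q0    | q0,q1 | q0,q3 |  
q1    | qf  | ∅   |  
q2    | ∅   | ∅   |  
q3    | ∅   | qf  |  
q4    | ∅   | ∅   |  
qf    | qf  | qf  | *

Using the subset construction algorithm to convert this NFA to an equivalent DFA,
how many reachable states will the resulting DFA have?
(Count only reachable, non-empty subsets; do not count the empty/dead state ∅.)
Start subset: {q0}
{q0}: on 0 → {q0, q1}, on 1 → {q0, q3}
{q0, q1}: on 0 → {q0, q1, qf}, on 1 → {q0, q3}
{q0, q3}: on 0 → {q0, q1}, on 1 → {q0, q3, qf}
{q0, q1, qf}: on 0 → {q0, q1, qf}, on 1 → {q0, q3, qf}
{q0, q3, qf}: on 0 → {q0, q1, qf}, on 1 → {q0, q3, qf}
Reachable non-empty subsets: {q0}, {q0, q1}, {q0, q3}, {q0, q1, qf}, {q0, q3, qf} — 5 in total.

Final answer: 5 states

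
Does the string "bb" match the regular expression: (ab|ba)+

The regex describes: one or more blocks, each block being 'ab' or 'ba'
No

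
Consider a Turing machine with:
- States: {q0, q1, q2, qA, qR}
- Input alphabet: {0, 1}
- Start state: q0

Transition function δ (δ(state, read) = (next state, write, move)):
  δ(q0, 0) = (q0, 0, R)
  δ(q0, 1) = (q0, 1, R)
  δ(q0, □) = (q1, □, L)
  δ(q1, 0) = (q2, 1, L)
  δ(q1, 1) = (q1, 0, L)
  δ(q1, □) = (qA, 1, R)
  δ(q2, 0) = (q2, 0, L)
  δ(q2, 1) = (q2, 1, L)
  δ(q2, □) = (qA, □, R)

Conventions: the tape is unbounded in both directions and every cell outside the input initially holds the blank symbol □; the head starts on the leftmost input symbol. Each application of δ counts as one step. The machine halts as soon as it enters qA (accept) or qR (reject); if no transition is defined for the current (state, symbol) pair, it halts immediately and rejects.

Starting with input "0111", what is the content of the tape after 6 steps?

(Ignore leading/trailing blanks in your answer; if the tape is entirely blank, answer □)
Step 0: [q0]0111 (head at position 0)
Step 1: δ(q0, 0) = (q0, 0, R)  ⊢  0[q0]111 (head at position 1)
Step 2: δ(q0, 1) = (q0, 1, R)  ⊢  01[q0]11 (head at position 2)
Step 3: δ(q0, 1) = (q0, 1, R)  ⊢  011[q0]1 (head at position 3)
Step 4: δ(q0, 1) = (q0, 1, R)  ⊢  0111[q0]□ (head at position 4)
Step 5: δ(q0, □) = (q1, □, L)  ⊢  011[q1]1□ (head at position 3)
Step 6: δ(q1, 1) = (q1, 0, L)  ⊢  01[q1]10□ (head at position 2)
Tape after 6 steps (ignoring surrounding blanks): 0110

Final answer: Tape: 0110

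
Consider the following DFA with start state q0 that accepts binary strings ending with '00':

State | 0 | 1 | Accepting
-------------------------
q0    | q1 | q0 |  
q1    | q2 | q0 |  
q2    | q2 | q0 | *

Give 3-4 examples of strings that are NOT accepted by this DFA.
Any strings that end in a non-accepting state work; for example:
"0": q0 → q1; q1 is not accepting → rejected
"0010": q0 → q1 → q2 → q0 → q1; q1 is not accepting → rejected
"0111": q0 → q1 → q0 → q0 → q0; q0 is not accepting → rejected
"1101": q0 → q0 → q0 → q1 → q0; q0 is not accepting → rejected

Final answer: "0", "0010", "0111", "1101"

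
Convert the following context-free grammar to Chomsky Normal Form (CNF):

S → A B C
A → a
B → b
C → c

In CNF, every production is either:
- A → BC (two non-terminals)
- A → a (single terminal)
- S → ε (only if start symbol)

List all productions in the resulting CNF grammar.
The grammar has no ε-productions or unit productions to eliminate.
A → a is already in CNF (single terminal) – keep it.
B → b is already in CNF (single terminal) – keep it.
C → c is already in CNF (single terminal) – keep it.
S → A B C has 3 symbols on the right: break it into binary productions S → A X0, X0 → B C.
Resulting CNF grammar (5 productions): A → a; B → b; C → c; S → A X0; X0 → B C

Final answer: A → a; B → b; C → c; S → A X0; X0 → B C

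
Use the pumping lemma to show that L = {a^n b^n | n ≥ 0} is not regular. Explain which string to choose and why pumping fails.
Language: L = {a^n b^n | n ≥ 0} (equal numbers of a's followed by b's)
Step 1: Assume for contradiction that L is regular, with pumping length p.
Step 2: Choose s = a^p b^p. Then s ∈ L (it has p a's followed by p b's) and |s| ≥ p.
Step 3: Consider any decomposition s = xyz with |xy| ≤ p and |y| > 0. Since |xy| ≤ p and the first p symbols of s are all a's, y = a^k for some k with 1 ≤ k ≤ p.
Step 4: Pumping up (i = 2): xy²z = a^(p+k) b^p, which has more a's than b's, so xy²z ∉ L.
This contradicts the pumping lemma, so L is not regular.

Final answer: Choose s = a^p b^p. Since |xy| ≤ p, y = a^k with k ≥ 1. Then xy²z = a^(p+k) b^p ∉ L.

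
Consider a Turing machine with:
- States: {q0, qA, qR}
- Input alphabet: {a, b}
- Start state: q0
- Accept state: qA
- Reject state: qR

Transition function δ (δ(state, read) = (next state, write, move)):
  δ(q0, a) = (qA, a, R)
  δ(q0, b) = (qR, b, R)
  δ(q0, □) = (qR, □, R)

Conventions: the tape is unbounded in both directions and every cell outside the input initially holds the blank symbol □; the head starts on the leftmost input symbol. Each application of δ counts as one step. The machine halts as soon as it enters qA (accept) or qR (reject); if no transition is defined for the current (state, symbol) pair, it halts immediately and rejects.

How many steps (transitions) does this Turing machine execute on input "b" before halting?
Step 0: [q0]b (head at position 0)
Step 1: δ(q0, b) = (qR, b, R)  ⊢  b[qR]□ (head at position 1)
The machine is in qR, so it halts and rejects.
Number of transitions executed: 1.

Final answer: 1 steps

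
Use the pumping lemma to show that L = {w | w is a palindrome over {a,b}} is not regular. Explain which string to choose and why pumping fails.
Language: L = {w | w is a palindrome over {a,b}} (strings that read the same forwards and backwards)
Step 1: Assume for contradiction that L is regular, with pumping length p.
Step 2: Choose s = a^p b a^p. Then s ∈ L (it reads the same forwards and backwards) and |s| ≥ p.
Step 3: Consider any decomposition s = xyz with |xy| ≤ p and |y| > 0. Since |xy| ≤ p and the first p symbols of s are all a's, y = a^k for some k with 1 ≤ k ≤ p.
Step 4: Pumping up (i = 2): xy²z = a^(p+k) b a^p. Its reverse is a^p b a^(p+k) ≠ a^(p+k) b a^p (the single b is no longer in the middle), so xy²z is not a palindrome and xy²z ∉ L.
This contradicts the pumping lemma, so L is not regular.

Final answer: Choose s = a^p b a^p. Since |xy| ≤ p, y = a^k with k ≥ 1. Then xy²z = a^(p+k) b a^p is not a palindrome, so ∉ L.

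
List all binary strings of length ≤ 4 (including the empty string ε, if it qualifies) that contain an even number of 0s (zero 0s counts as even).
Checking every binary string of length 0 to 4:
  Length 0: accepted: ε | rejected: (none)
  Length 1: accepted: 1 | rejected: 0
  Length 2: accepted: 00, 11 | rejected: 01, 10
  Length 3: accepted: 001, 010, 100, 111 | rejected: 000, 011, 101, 110
  Length 4: accepted: 0000, 0011, 0101, 0110, 1001, 1010, 1100, 1111 | rejected: 0001, 0010, 0100, 0111, 1000, 1011, 1101, 1110
Total: 16 string(s).

Final answer: ε, 1, 00, 11, 001, 010, 100, 111, 0000, 0011, 0101, 0110, 1001, 1010, 1100, 1111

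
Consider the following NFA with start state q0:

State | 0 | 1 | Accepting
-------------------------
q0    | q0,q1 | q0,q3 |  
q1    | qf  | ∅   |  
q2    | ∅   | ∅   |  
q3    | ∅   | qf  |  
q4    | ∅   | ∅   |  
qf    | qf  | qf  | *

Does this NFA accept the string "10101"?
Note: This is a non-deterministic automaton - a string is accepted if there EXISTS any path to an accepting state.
Track the set of states the NFA could be in: start {q0}
Read '1': {q0} → {q0, q3}
Read '0': {q0, q3} → {q0, q1}
Read '1': {q0, q1} → {q0, q3}
Read '0': {q0, q3} → {q0, q1}
Read '1': {q0, q1} → {q0, q3}
Final set {q0, q3} contains no accepting state → rejected.

Final answer: No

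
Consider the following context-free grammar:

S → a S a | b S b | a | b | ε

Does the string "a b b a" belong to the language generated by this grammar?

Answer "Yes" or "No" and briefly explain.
A derivation exists: S ⇒ a S a ⇒ a b S b a ⇒ a b b a (using S → a S a, S → b S b, then S → ε).

Final answer: Yes - a valid derivation exists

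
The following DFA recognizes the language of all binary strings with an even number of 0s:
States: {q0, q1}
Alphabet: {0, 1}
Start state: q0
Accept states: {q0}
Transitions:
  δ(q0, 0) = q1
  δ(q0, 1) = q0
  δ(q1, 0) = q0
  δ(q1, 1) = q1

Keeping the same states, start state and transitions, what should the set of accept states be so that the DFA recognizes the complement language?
The DFA is complete (every state has a transition on every symbol), so the complement
is recognized by the same DFA with accepting and non-accepting states swapped.
Original accept states: {q0}
Complement accept states = All states - Original accept states
= {q0, q1} - {q0}
= {q1}
Complement language: strings with an ODD number of 0s

Final answer: {q1}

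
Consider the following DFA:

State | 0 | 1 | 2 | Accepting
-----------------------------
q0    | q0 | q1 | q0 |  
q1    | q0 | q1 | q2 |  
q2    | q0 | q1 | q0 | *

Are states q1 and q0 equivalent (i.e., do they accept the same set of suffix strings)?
Try the suffix "2".
From q1: q1 → q2 — accepting.
From q0: q0 → q0 — not accepting.
The two states disagree on this suffix, so they are not equivalent.

Final answer: No. Distinguishing string: "2" - accepted from q1 but not from q0.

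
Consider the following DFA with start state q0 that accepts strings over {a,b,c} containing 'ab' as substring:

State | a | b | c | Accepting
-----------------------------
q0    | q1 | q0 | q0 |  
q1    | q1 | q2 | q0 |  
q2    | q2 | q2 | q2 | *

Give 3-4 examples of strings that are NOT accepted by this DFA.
Any strings that end in a non-accepting state work; for example:
"acc": q0 → q1 → q0 → q0; q0 is not accepting → rejected
"bac": q0 → q0 → q1 → q0; q0 is not accepting → rejected
"aaac": q0 → q1 → q1 → q1 → q0; q0 is not accepting → rejected
"cbba": q0 → q0 → q0 → q0 → q1; q1 is not accepting → rejected

Final answer: "acc", "bac", "aaac", "cbba"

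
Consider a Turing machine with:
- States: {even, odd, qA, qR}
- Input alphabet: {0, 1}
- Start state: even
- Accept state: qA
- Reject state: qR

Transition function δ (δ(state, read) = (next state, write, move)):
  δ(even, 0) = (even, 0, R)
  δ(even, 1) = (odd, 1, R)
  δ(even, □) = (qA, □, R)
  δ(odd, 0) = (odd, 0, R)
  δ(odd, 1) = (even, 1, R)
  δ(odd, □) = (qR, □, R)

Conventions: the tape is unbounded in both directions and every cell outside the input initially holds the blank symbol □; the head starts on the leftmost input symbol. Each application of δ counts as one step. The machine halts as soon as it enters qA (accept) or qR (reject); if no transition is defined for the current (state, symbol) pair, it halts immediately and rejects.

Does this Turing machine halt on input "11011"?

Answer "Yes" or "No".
Step 0: [even]11011 (head at position 0)
Step 1: δ(even, 1) = (odd, 1, R)  ⊢  1[odd]1011 (head at position 1)
Step 2: δ(odd, 1) = (even, 1, R)  ⊢  11[even]011 (head at position 2)
Step 3: δ(even, 0) = (even, 0, R)  ⊢  110[even]11 (head at position 3)
Step 4: δ(even, 1) = (odd, 1, R)  ⊢  1101[odd]1 (head at position 4)
Step 5: δ(odd, 1) = (even, 1, R)  ⊢  11011[even]□ (head at position 5)
Step 6: δ(even, □) = (qA, □, R)  ⊢  11011□[qA]□ (head at position 6)
The machine is in qA, so it halts and accepts.
It halts after 6 steps.

Final answer: Yes - halts after 6 steps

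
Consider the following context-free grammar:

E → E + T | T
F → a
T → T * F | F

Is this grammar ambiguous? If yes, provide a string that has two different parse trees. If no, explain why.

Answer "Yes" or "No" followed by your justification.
This is the standard stratified expression grammar: '+' is introduced only by the left-recursive rule E → E + T and '*' only by the left-recursive rule T → T * F, with F → a. For any string, the last '+' must be the one produced at the root E (everything after it is a T containing no '+'), and likewise within each T the last '*' is produced at its root. This fixes the parse tree uniquely (left-associative, '*' binding tighter than '+'), so every string has exactly one parse tree.

Final answer: No - the grammar is unambiguous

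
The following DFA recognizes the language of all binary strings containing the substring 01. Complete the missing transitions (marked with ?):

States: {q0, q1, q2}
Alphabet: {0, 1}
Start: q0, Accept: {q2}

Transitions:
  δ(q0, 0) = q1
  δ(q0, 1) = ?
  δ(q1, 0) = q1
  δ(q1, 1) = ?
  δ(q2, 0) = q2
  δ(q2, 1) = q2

What each state remembers (consistent with the given transitions and accept states):
  q0: 01 not seen yet and the last symbol was not 0
  q1: 01 not seen yet and the last symbol was 0
  q2: the substring 01 has already been seen
Filling in the missing entries:
  δ(q0, 1): in q0 (01 not seen yet and the last symbol was not 0), after reading 1 we have: 01 not seen yet and the last symbol was not 0 → q0
  δ(q1, 1): in q1 (01 not seen yet and the last symbol was 0), after reading 1 we have: the substring 01 has already been seen → q2

Final answer: δ(q0, 1) = q0; δ(q1, 1) = q2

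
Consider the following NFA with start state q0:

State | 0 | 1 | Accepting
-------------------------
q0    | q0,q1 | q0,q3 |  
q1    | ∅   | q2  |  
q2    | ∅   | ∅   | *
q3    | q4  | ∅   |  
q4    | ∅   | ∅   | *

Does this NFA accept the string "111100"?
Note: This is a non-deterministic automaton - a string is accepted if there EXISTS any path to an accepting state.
Track the set of states the NFA could be in: start {q0}
Read '1': {q0} → {q0, q3}
Read '1': {q0, q3} → {q0, q3}
Read '1': {q0, q3} → {q0, q3}
Read '1': {q0, q3} → {q0, q3}
Read '0': {q0, q3} → {q0, q1, q4}
Read '0': {q0, q1, q4} → {q0, q1}
Final set {q0, q1} contains no accepting state → rejected.

Final answer: No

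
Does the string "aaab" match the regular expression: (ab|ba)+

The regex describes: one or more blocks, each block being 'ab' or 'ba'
No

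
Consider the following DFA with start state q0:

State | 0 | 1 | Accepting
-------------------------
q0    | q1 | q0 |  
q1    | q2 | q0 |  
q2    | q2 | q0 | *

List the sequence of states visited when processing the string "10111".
q0 → q0 → q1 → q0 → q0 → q0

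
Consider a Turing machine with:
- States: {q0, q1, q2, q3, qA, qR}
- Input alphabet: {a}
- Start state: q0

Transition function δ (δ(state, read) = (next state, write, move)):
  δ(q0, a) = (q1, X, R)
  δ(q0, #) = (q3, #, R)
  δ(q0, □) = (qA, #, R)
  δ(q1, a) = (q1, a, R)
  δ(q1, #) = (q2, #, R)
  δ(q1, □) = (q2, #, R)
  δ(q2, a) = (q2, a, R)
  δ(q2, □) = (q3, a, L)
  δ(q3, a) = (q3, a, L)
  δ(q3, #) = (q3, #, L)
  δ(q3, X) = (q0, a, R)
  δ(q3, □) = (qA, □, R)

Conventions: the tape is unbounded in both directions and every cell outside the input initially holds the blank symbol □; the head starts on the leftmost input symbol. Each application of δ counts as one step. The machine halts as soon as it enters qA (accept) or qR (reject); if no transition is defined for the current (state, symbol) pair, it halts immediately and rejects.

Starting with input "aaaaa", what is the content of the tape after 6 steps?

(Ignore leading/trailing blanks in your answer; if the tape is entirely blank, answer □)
Step 0: [q0]aaaaa (head at position 0)
Step 1: δ(q0, a) = (q1, X, R)  ⊢  X[q1]aaaa (head at position 1)
Step 2: δ(q1, a) = (q1, a, R)  ⊢  Xa[q1]aaa (head at position 2)
Step 3: δ(q1, a) = (q1, a, R)  ⊢  Xaa[q1]aa (head at position 3)
Step 4: δ(q1, a) = (q1, a, R)  ⊢  Xaaa[q1]a (head at position 4)
Step 5: δ(q1, a) = (q1, a, R)  ⊢  Xaaaa[q1]□ (head at position 5)
Step 6: δ(q1, □) = (q2, #, R)  ⊢  Xaaaa#[q2]□ (head at position 6)
Tape after 6 steps (ignoring surrounding blanks): Xaaaa#

Final answer: Tape: Xaaaa#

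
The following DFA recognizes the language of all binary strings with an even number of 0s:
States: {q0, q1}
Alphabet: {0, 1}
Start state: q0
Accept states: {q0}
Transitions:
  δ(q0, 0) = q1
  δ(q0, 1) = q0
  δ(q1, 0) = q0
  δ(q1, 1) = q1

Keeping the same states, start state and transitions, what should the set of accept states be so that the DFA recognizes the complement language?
The DFA is complete (every state has a transition on every symbol), so the complement
is recognized by the same DFA with accepting and non-accepting states swapped.
Original accept states: {q0}
Complement accept states = All states - Original accept states
= {q0, q1} - {q0}
= {q1}
Complement language: strings with an ODD number of 0s

Final answer: {q1}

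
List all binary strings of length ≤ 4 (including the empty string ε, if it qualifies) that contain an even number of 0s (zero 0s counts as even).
Checking every binary string of length 0 to 4:
  Length 0: accepted: ε | rejected: (none)
  Length 1: accepted: 1 | rejected: 0
  Length 2: accepted: 00, 11 | rejected: 01, 10
  Length 3: accepted: 001, 010, 100, 111 | rejected: 000, 011, 101, 110
  Length 4: accepted: 0000, 0011, 0101, 0110, 1001, 1010, 1100, 1111 | rejected: 0001, 0010, 0100, 0111, 1000, 1011, 1101, 1110
Total: 16 string(s).

Final answer: ε, 1, 00, 11, 001, 010, 100, 111, 0000, 0011, 0101, 0110, 1001, 1010, 1100, 1111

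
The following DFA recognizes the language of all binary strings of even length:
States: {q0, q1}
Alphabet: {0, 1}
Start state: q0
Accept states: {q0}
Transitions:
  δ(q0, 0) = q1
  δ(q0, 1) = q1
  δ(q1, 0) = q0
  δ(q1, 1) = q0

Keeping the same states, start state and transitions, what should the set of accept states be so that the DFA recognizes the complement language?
The DFA is complete (every state has a transition on every symbol), so the complement
is recognized by the same DFA with accepting and non-accepting states swapped.
Original accept states: {q0}
Complement accept states = All states - Original accept states
= {q0, q1} - {q0}
= {q1}
Complement language: strings of ODD length

Final answer: {q1}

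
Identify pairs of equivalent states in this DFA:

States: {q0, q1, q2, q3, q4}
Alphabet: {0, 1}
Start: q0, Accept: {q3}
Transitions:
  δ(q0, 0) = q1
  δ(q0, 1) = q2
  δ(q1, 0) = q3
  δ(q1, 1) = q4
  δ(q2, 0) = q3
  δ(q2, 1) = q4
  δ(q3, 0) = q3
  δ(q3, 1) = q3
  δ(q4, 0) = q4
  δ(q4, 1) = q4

Using the table-filling algorithm:
Round 0 – mark pairs where exactly one state is accepting: (q0,q3), (q1,q3), (q2,q3), (q3,q4)
Round 1 – newly marked: (q0,q1) [on 0: q1 vs q3, already marked]; (q0,q2) [on 0: q1 vs q3, already marked]; (q1,q4) [on 0: q3 vs q4, already marked]; (q2,q4) [on 0: q3 vs q4, already marked]
Round 2 – newly marked: (q0,q4) [on 0: q1 vs q4, already marked]
No further pairs can be marked.
(q1, q2) unmarked: δ(q1,0)=q3, δ(q2,0)=q3; δ(q1,1)=q4, δ(q2,1)=q4 → equivalent
Equivalent pairs: (q1, q2)

Final answer: Equivalent pairs: (q1, q2)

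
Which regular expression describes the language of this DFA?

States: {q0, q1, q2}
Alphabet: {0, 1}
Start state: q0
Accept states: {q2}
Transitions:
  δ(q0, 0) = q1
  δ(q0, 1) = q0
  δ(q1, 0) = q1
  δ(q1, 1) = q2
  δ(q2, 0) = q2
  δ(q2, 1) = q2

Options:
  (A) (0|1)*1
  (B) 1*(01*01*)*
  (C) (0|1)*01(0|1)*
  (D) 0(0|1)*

Testing sample strings against the DFA:
  '01' -> accepted
  '10' -> rejected
  '00' -> rejected
  '01110' -> accepted
Checking each option for a counterexample:
  (A) (0|1)*1: '1' is rejected by the DFA but matches the regex → eliminated
  (B) 1*(01*01*)*: ε is rejected by the DFA but matches the regex → eliminated
  (C) (0|1)*01(0|1)*: agrees with the DFA on all strings of length ≤ 4
  (D) 0(0|1)*: '0' is rejected by the DFA but matches the regex → eliminated
Only (C) (0|1)*01(0|1)* is consistent with the DFA.

Final answer: (C) (0|1)*01(0|1)*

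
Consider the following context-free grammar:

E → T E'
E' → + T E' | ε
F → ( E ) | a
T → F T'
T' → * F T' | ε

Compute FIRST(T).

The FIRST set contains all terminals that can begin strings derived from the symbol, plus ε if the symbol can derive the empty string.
FIRST(F): F → ( E ) contributes '(' and F → a contributes 'a', so FIRST(F) = {(, a}. F is not nullable.
FIRST(T): T → F T' begins with F, and F is not nullable, so FIRST(T) = FIRST(F) = {(, a}.

Final answer: {(, a}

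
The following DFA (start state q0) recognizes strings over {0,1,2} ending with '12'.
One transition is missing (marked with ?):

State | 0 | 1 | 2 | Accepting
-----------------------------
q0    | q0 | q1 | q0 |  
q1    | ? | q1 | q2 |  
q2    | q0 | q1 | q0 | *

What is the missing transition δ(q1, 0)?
q0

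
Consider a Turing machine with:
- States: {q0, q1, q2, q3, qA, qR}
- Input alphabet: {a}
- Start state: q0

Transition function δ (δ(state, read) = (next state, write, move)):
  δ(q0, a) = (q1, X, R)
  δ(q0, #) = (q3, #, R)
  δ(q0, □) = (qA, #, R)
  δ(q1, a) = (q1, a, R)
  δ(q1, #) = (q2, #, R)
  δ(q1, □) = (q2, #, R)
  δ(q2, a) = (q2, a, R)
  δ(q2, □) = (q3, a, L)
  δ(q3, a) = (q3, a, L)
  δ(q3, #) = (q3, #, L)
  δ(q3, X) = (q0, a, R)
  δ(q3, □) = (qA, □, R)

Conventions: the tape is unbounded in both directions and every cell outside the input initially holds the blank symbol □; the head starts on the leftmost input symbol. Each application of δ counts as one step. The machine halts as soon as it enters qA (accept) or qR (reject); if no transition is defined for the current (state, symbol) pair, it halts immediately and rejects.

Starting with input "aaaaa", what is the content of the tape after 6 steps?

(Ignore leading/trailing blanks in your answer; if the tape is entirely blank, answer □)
Step 0: [q0]aaaaa (head at position 0)
Step 1: δ(q0, a) = (q1, X, R)  ⊢  X[q1]aaaa (head at position 1)
Step 2: δ(q1, a) = (q1, a, R)  ⊢  Xa[q1]aaa (head at position 2)
Step 3: δ(q1, a) = (q1, a, R)  ⊢  Xaa[q1]aa (head at position 3)
Step 4: δ(q1, a) = (q1, a, R)  ⊢  Xaaa[q1]a (head at position 4)
Step 5: δ(q1, a) = (q1, a, R)  ⊢  Xaaaa[q1]□ (head at position 5)
Step 6: δ(q1, □) = (q2, #, R)  ⊢  Xaaaa#[q2]□ (head at position 6)
Tape after 6 steps (ignoring surrounding blanks): Xaaaa#

Final answer: Tape: Xaaaa#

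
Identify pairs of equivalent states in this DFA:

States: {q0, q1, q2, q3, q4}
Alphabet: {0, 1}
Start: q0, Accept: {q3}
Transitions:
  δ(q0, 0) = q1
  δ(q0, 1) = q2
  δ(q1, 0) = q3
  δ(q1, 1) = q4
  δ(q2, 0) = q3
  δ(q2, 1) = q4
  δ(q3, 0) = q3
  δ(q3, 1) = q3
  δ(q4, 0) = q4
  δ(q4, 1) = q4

Using the table-filling algorithm:
Round 0 – mark pairs where exactly one state is accepting: (q0,q3), (q1,q3), (q2,q3), (q3,q4)
Round 1 – newly marked: (q0,q1) [on 0: q1 vs q3, already marked]; (q0,q2) [on 0: q1 vs q3, already marked]; (q1,q4) [on 0: q3 vs q4, already marked]; (q2,q4) [on 0: q3 vs q4, already marked]
Round 2 – newly marked: (q0,q4) [on 0: q1 vs q4, already marked]
No further pairs can be marked.
(q1, q2) unmarked: δ(q1,0)=q3, δ(q2,0)=q3; δ(q1,1)=q4, δ(q2,1)=q4 → equivalent
Equivalent pairs: (q1, q2)

Final answer: Equivalent pairs: (q1, q2)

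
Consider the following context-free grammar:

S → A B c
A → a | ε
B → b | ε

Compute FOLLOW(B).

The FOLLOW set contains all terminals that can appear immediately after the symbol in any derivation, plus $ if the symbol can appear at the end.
B occurs in S → A B c, immediately followed by the terminal c. So FOLLOW(B) = {c}.

Final answer: {c}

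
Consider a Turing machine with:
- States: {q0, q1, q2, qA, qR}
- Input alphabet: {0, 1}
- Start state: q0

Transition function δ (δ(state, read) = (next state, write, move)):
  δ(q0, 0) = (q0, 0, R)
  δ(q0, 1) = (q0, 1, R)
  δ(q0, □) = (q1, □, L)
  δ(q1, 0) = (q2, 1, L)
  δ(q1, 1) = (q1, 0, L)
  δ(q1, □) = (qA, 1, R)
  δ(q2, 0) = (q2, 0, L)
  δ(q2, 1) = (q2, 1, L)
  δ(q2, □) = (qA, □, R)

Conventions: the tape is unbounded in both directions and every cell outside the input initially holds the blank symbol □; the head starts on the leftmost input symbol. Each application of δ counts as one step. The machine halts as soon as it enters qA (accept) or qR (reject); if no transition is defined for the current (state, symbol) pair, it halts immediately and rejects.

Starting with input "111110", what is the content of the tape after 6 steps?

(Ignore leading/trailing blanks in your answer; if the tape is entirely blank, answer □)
Step 0: [q0]111110 (head at position 0)
Step 1: δ(q0, 1) = (q0, 1, R)  ⊢  1[q0]11110 (head at position 1)
Step 2: δ(q0, 1) = (q0, 1, R)  ⊢  11[q0]1110 (head at position 2)
Step 3: δ(q0, 1) = (q0, 1, R)  ⊢  111[q0]110 (head at position 3)
Step 4: δ(q0, 1) = (q0, 1, R)  ⊢  1111[q0]10 (head at position 4)
Step 5: δ(q0, 1) = (q0, 1, R)  ⊢  11111[q0]0 (head at position 5)
Step 6: δ(q0, 0) = (q0, 0, R)  ⊢  111110[q0]□ (head at position 6)
Tape after 6 steps (ignoring surrounding blanks): 111110

Final answer: Tape: 111110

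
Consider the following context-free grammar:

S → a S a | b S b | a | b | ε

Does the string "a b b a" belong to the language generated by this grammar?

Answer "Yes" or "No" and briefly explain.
A derivation exists: S ⇒ a S a ⇒ a b S b a ⇒ a b b a (using S → a S a, S → b S b, then S → ε).

Final answer: Yes - a valid derivation exists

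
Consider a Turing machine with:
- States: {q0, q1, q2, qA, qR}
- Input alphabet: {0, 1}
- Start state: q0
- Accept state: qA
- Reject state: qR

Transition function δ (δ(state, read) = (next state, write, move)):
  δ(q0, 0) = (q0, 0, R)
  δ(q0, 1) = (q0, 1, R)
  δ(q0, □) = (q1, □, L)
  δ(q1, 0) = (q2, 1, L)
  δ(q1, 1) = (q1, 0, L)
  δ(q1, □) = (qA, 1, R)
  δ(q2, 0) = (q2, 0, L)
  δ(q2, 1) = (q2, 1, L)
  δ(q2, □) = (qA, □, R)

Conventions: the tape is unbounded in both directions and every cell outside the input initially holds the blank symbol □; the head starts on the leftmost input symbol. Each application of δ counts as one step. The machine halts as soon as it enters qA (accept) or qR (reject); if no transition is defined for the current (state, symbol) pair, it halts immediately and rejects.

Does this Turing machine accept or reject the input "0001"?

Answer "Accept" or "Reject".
Step 0: [q0]0001 (head at position 0)
Step 1: δ(q0, 0) = (q0, 0, R)  ⊢  0[q0]001 (head at position 1)
Step 2: δ(q0, 0) = (q0, 0, R)  ⊢  00[q0]01 (head at position 2)
Step 3: δ(q0, 0) = (q0, 0, R)  ⊢  000[q0]1 (head at position 3)
Step 4: δ(q0, 1) = (q0, 1, R)  ⊢  0001[q0]□ (head at position 4)
Step 5: δ(q0, □) = (q1, □, L)  ⊢  000[q1]1□ (head at position 3)
Step 6: δ(q1, 1) = (q1, 0, L)  ⊢  00[q1]00□ (head at position 2)
Step 7: δ(q1, 0) = (q2, 1, L)  ⊢  0[q2]010□ (head at position 1)
Step 8: δ(q2, 0) = (q2, 0, L)  ⊢  [q2]0010□ (head at position 0)
Step 9: δ(q2, 0) = (q2, 0, L)  ⊢  [q2]□0010□ (head at position -1)
Step 10: δ(q2, □) = (qA, □, R)  ⊢  □[qA]0010□ (head at position 0)
The machine is in qA, so it halts and accepts.

Final answer: Accept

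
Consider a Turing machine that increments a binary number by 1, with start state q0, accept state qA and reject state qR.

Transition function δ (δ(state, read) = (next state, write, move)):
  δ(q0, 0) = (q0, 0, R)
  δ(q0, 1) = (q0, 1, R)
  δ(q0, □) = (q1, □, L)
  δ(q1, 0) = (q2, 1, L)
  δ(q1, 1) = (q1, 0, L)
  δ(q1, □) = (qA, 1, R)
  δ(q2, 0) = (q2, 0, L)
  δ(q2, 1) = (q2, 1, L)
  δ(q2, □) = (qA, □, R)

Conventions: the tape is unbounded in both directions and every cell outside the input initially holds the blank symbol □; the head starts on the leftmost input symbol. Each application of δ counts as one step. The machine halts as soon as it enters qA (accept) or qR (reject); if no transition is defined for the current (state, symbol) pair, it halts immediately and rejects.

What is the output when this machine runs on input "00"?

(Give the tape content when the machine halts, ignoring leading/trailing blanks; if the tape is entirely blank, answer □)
Step 0: [q0]00 (head at position 0)
Step 1: δ(q0, 0) = (q0, 0, R)  ⊢  0[q0]0 (head at position 1)
Step 2: δ(q0, 0) = (q0, 0, R)  ⊢  00[q0]□ (head at position 2)
Step 3: δ(q0, □) = (q1, □, L)  ⊢  0[q1]0□ (head at position 1)
Step 4: δ(q1, 0) = (q2, 1, L)  ⊢  [q2]01□ (head at position 0)
Step 5: δ(q2, 0) = (q2, 0, L)  ⊢  [q2]□01□ (head at position -1)
Step 6: δ(q2, □) = (qA, □, R)  ⊢  □[qA]01□ (head at position 0)
The machine is in qA, so it halts and accepts.
Tape content when halted (ignoring surrounding blanks): 01

Final answer: Output: 01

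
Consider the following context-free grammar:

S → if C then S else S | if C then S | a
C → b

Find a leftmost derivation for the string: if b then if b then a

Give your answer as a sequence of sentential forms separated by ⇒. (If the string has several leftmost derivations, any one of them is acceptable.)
Start with S.
Step 1: the leftmost non-terminal is S; apply S → if C then S:  if C then S
Step 2: the leftmost non-terminal is C; apply C → b:  if b then S
Step 3: the leftmost non-terminal is S; apply S → if C then S:  if b then if C then S
Step 4: the leftmost non-terminal is C; apply C → b:  if b then if b then S
Step 5: the leftmost non-terminal is S; apply S → a:  if b then if b then a

Final answer: S ⇒ if C then S ⇒ if b then S ⇒ if b then if C then S ⇒ if b then if b then S ⇒ if b then if b then a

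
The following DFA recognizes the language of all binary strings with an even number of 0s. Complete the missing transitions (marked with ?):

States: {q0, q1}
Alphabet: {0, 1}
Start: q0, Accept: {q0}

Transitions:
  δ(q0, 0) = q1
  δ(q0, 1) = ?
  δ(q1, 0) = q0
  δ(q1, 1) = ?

What each state remembers (consistent with the given transitions and accept states):
  q0: an even number of 0s has been read so far
  q1: an odd number of 0s has been read so far
Filling in the missing entries:
  δ(q0, 1): in q0 (an even number of 0s has been read so far), after reading 1 we have: an even number of 0s has been read so far → q0
  δ(q1, 1): in q1 (an odd number of 0s has been read so far), after reading 1 we have: an odd number of 0s has been read so far → q1

Final answer: δ(q0, 1) = q0; δ(q1, 1) = q1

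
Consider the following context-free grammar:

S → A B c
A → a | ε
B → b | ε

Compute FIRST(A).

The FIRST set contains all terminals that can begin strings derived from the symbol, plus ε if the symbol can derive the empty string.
A → a contributes a; A → ε makes A nullable, contributing ε. FIRST(A) = {a, ε}.

Final answer: {a, ε}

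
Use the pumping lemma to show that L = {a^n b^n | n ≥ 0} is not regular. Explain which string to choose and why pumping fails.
Language: L = {a^n b^n | n ≥ 0} (equal numbers of a's followed by b's)
Step 1: Assume for contradiction that L is regular, with pumping length p.
Step 2: Choose s = a^p b^p. Then s ∈ L (it has p a's followed by p b's) and |s| ≥ p.
Step 3: Consider any decomposition s = xyz with |xy| ≤ p and |y| > 0. Since |xy| ≤ p and the first p symbols of s are all a's, y = a^k for some k with 1 ≤ k ≤ p.
Step 4: Pumping up (i = 2): xy²z = a^(p+k) b^p, which has more a's than b's, so xy²z ∉ L.
This contradicts the pumping lemma, so L is not regular.

Final answer: Choose s = a^p b^p. Since |xy| ≤ p, y = a^k with k ≥ 1. Then xy²z = a^(p+k) b^p ∉ L.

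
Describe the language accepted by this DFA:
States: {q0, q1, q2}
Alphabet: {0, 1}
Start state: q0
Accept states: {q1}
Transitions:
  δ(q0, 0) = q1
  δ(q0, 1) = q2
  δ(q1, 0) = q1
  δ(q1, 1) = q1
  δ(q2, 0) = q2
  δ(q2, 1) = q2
Analyzing the DFA structure:
Start state: q0
Accept states: {q1}
Interpreting what each state remembers (checking against the transitions):
  q0: nothing has been read yet
  q1: the first symbol was 0
  q2: the first symbol was 1 (trap state)
  δ(q0, 0): in q0 (nothing has been read yet), after reading 0 we have: the first symbol was 0 → q1
  δ(q0, 1): in q0 (nothing has been read yet), after reading 1 we have: the first symbol was 1 (trap state) → q2
  δ(q1, 0): in q1 (the first symbol was 0), after reading 0 we have: the first symbol was 0 → q1
  δ(q1, 1): in q1 (the first symbol was 0), after reading 1 we have: the first symbol was 0 → q1
  δ(q2, 0): in q2 (the first symbol was 1 (trap state)), after reading 0 we have: the first symbol was 1 (trap state) → q2
  δ(q2, 1): in q2 (the first symbol was 1 (trap state)), after reading 1 we have: the first symbol was 1 (trap state) → q2
A string is accepted iff it ends in {q1}, i.e. the first symbol was 0.
Language: All binary strings starting with 0

Final answer: All binary strings starting with 0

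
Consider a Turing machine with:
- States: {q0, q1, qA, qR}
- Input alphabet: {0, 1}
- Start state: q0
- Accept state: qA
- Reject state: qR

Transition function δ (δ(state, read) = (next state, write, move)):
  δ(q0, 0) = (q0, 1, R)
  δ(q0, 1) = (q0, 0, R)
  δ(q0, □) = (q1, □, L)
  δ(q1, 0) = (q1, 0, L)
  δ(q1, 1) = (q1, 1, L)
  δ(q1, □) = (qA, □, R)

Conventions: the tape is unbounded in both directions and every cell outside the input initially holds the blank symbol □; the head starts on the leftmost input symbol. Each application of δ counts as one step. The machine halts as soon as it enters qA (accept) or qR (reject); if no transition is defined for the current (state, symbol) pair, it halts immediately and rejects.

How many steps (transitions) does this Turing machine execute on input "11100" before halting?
Step 0: [q0]11100 (head at position 0)
Step 1: δ(q0, 1) = (q0, 0, R)  ⊢  0[q0]1100 (head at position 1)
Step 2: δ(q0, 1) = (q0, 0, R)  ⊢  00[q0]100 (head at position 2)
Step 3: δ(q0, 1) = (q0, 0, R)  ⊢  000[q0]00 (head at position 3)
Step 4: δ(q0, 0) = (q0, 1, R)  ⊢  0001[q0]0 (head at position 4)
Step 5: δ(q0, 0) = (q0, 1, R)  ⊢  00011[q0]□ (head at position 5)
Step 6: δ(q0, □) = (q1, □, L)  ⊢  0001[q1]1□ (head at position 4)
Step 7: δ(q1, 1) = (q1, 1, L)  ⊢  000[q1]11□ (head at position 3)
Step 8: δ(q1, 1) = (q1, 1, L)  ⊢  00[q1]011□ (head at position 2)
Step 9: δ(q1, 0) = (q1, 0, L)  ⊢  0[q1]0011□ (head at position 1)
Step 10: δ(q1, 0) = (q1, 0, L)  ⊢  [q1]00011□ (head at position 0)
Step 11: δ(q1, 0) = (q1, 0, L)  ⊢  [q1]□00011□ (head at position -1)
Step 12: δ(q1, □) = (qA, □, R)  ⊢  □[qA]00011□ (head at position 0)
The machine is in qA, so it halts and accepts.
Number of transitions executed: 12.

Final answer: 12 steps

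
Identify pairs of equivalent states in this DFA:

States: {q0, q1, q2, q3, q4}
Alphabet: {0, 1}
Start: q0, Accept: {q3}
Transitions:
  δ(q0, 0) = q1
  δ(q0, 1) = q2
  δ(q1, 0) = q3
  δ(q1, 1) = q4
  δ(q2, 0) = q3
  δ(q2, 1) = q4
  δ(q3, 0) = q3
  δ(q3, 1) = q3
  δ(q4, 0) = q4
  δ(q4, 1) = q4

Using the table-filling algorithm:
Round 0 – mark pairs where exactly one state is accepting: (q0,q3), (q1,q3), (q2,q3), (q3,q4)
Round 1 – newly marked: (q0,q1) [on 0: q1 vs q3, already marked]; (q0,q2) [on 0: q1 vs q3, already marked]; (q1,q4) [on 0: q3 vs q4, already marked]; (q2,q4) [on 0: q3 vs q4, already marked]
Round 2 – newly marked: (q0,q4) [on 0: q1 vs q4, already marked]
No further pairs can be marked.
(q1, q2) unmarked: δ(q1,0)=q3, δ(q2,0)=q3; δ(q1,1)=q4, δ(q2,1)=q4 → equivalent
Equivalent pairs: (q1, q2)

Final answer: Equivalent pairs: (q1, q2)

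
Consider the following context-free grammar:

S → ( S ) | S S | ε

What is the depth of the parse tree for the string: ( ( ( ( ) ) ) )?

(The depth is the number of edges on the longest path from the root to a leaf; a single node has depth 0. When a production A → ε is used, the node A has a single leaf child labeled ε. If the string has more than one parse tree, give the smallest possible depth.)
The string is 4 nested pairs. The shallowest parse tree applies S → ( S ) 4 times (one node per nested pair, each a child of the previous) and then S → ε in the middle.
S nodes at depths 0..4, ε leaf at depth 5; parentheses leaves are at depths 1..4.
(Using S → S S with an S → ε child anywhere only adds levels, so it cannot give a shallower tree.)
Depth = 5.

Final answer: 5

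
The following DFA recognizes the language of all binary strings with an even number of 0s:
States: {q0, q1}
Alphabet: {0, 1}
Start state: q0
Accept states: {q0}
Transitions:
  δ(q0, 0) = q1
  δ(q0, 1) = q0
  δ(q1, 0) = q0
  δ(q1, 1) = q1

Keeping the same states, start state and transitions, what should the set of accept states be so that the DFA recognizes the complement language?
The DFA is complete (every state has a transition on every symbol), so the complement
is recognized by the same DFA with accepting and non-accepting states swapped.
Original accept states: {q0}
Complement accept states = All states - Original accept states
= {q0, q1} - {q0}
= {q1}
Complement language: strings with an ODD number of 0s

Final answer: {q1}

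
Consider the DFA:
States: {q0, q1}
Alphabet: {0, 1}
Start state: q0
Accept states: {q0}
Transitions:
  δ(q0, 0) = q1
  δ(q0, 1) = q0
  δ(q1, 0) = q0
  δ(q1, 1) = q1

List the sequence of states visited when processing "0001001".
Starting at q0
Read '0': q0 -> q1
Read '0': q1 -> q0
Read '0': q0 -> q1
Read '1': q1 -> q1
Read '0': q1 -> q0
Read '0': q0 -> q1
Read '1': q1 -> q1

Final answer: q0 -> q1 -> q0 -> q1 -> q1 -> q0 -> q1 -> q1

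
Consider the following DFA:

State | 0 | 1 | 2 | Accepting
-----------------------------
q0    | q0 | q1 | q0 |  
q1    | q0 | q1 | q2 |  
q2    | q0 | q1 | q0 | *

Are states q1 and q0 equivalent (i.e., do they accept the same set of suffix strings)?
Try the suffix "2".
From q1: q1 → q2 — accepting.
From q0: q0 → q0 — not accepting.
The two states disagree on this suffix, so they are not equivalent.

Final answer: No. Distinguishing string: "2" - accepted from q1 but not from q0.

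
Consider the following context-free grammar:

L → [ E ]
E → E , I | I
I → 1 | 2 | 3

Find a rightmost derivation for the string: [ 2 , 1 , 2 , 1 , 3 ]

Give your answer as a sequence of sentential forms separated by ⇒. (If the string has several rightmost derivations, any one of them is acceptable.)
Start with L.
Step 1: the rightmost non-terminal is L; apply L → [ E ]:  [ E ]
Step 2: the rightmost non-terminal is E; apply E → E , I:  [ E , I ]
Step 3: the rightmost non-terminal is I; apply I → 3:  [ E , 3 ]
Step 4: the rightmost non-terminal is E; apply E → E , I:  [ E , I , 3 ]
Step 5: the rightmost non-terminal is I; apply I → 1:  [ E , 1 , 3 ]
Step 6: the rightmost non-terminal is E; apply E → E , I:  [ E , I , 1 , 3 ]
Step 7: the rightmost non-terminal is I; apply I → 2:  [ E , 2 , 1 , 3 ]
Step 8: the rightmost non-terminal is E; apply E → E , I:  [ E , I , 2 , 1 , 3 ]
Step 9: the rightmost non-terminal is I; apply I → 1:  [ E , 1 , 2 , 1 , 3 ]
Step 10: the rightmost non-terminal is E; apply E → I:  [ I , 1 , 2 , 1 , 3 ]
Step 11: the rightmost non-terminal is I; apply I → 2:  [ 2 , 1 , 2 , 1 , 3 ]

Final answer: L ⇒ [ E ] ⇒ [ E , I ] ⇒ [ E , 3 ] ⇒ [ E , I , 3 ] ⇒ [ E , 1 , 3 ] ⇒ [ E , I , 1 , 3 ] ⇒ [ E , 2 , 1 , 3 ] ⇒ [ E , I , 2 , 1 , 3 ] ⇒ [ E , 1 , 2 , 1 , 3 ] ⇒ [ I , 1 , 2 , 1 , 3 ] ⇒ [ 2 , 1 , 2 , 1 , 3 ]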